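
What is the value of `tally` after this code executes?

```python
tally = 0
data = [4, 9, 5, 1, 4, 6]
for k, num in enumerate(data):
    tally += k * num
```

Let's trace through this code step by step.

Initialize: tally = 0
Initialize: data = [4, 9, 5, 1, 4, 6]
Entering loop: for k, num in enumerate(data):

After execution: tally = 68
68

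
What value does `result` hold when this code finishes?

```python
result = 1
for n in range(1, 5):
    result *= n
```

Let's trace through this code step by step.

Initialize: result = 1
Entering loop: for n in range(1, 5):

After execution: result = 24
24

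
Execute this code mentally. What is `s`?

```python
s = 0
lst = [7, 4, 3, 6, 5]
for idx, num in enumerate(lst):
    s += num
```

Let's trace through this code step by step.

Initialize: s = 0
Initialize: lst = [7, 4, 3, 6, 5]
Entering loop: for idx, num in enumerate(lst):

After execution: s = 25
25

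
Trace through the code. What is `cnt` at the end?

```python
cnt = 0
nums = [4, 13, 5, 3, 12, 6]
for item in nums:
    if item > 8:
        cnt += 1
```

Let's trace through this code step by step.

Initialize: cnt = 0
Initialize: nums = [4, 13, 5, 3, 12, 6]
Entering loop: for item in nums:

After execution: cnt = 2
2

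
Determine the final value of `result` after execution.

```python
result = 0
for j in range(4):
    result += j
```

Let's trace through this code step by step.

Initialize: result = 0
Entering loop: for j in range(4):

After execution: result = 6
6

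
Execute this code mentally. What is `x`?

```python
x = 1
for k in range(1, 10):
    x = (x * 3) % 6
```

Let's trace through this code step by step.

Initialize: x = 1
Entering loop: for k in range(1, 10):

After execution: x = 3
3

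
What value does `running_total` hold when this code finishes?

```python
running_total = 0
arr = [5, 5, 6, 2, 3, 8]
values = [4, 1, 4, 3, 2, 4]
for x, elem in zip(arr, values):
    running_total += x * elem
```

Let's trace through this code step by step.

Initialize: running_total = 0
Initialize: arr = [5, 5, 6, 2, 3, 8]
Initialize: values = [4, 1, 4, 3, 2, 4]
Entering loop: for x, elem in zip(arr, values):

After execution: running_total = 93
93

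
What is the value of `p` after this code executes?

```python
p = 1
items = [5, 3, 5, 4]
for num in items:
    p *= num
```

Let's trace through this code step by step.

Initialize: p = 1
Initialize: items = [5, 3, 5, 4]
Entering loop: for num in items:

After execution: p = 300
300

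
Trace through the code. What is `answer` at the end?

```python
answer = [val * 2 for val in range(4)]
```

Let's trace through this code step by step.

Initialize: answer = [val * 2 for val in range(4)]

After execution: answer = [0, 2, 4, 6]
[0, 2, 4, 6]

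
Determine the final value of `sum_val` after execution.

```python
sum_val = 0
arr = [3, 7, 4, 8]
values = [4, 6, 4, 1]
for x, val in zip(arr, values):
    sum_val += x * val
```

Let's trace through this code step by step.

Initialize: sum_val = 0
Initialize: arr = [3, 7, 4, 8]
Initialize: values = [4, 6, 4, 1]
Entering loop: for x, val in zip(arr, values):

After execution: sum_val = 78
78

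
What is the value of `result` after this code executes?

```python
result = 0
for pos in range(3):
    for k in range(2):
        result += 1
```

Let's trace through this code step by step.

Initialize: result = 0
Entering loop: for pos in range(3):

After execution: result = 6
6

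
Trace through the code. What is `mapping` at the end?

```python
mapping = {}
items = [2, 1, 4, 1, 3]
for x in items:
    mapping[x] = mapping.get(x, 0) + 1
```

Let's trace through this code step by step.

Initialize: mapping = {}
Initialize: items = [2, 1, 4, 1, 3]
Entering loop: for x in items:

After execution: mapping = {2: 1, 1: 2, 4: 1, 3: 1}
{2: 1, 1: 2, 4: 1, 3: 1}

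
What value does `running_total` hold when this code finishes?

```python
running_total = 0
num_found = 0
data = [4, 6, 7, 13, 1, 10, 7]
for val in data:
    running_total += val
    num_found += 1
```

Let's trace through this code step by step.

Initialize: running_total = 0
Initialize: num_found = 0
Initialize: data = [4, 6, 7, 13, 1, 10, 7]
Entering loop: for val in data:

After execution: running_total = 48
48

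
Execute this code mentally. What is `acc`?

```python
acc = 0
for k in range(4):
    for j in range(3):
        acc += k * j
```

Let's trace through this code step by step.

Initialize: acc = 0
Entering loop: for k in range(4):

After execution: acc = 18
18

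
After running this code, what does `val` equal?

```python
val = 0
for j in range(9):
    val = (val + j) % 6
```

Let's trace through this code step by step.

Initialize: val = 0
Entering loop: for j in range(9):

After execution: val = 0
0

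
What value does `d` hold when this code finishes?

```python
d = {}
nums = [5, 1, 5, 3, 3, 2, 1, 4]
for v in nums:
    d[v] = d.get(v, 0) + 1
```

Let's trace through this code step by step.

Initialize: d = {}
Initialize: nums = [5, 1, 5, 3, 3, 2, 1, 4]
Entering loop: for v in nums:

After execution: d = {5: 2, 1: 2, 3: 2, 2: 1, 4: 1}
{5: 2, 1: 2, 3: 2, 2: 1, 4: 1}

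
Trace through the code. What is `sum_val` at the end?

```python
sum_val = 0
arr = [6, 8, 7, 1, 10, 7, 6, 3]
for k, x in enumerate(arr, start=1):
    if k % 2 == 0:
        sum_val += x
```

Let's trace through this code step by step.

Initialize: sum_val = 0
Initialize: arr = [6, 8, 7, 1, 10, 7, 6, 3]
Entering loop: for k, x in enumerate(arr, start=1):

After execution: sum_val = 19
19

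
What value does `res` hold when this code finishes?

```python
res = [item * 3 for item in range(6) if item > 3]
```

Let's trace through this code step by step.

Initialize: res = [item * 3 for item in range(6) if item > 3]

After execution: res = [12, 15]
[12, 15]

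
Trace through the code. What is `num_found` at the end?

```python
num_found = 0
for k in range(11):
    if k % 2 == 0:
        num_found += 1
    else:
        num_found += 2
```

Let's trace through this code step by step.

Initialize: num_found = 0
Entering loop: for k in range(11):

After execution: num_found = 16
16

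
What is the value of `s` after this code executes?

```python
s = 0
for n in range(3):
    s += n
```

Let's trace through this code step by step.

Initialize: s = 0
Entering loop: for n in range(3):

After execution: s = 3
3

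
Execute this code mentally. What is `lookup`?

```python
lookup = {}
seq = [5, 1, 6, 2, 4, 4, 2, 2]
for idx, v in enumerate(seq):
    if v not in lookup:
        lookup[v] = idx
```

Let's trace through this code step by step.

Initialize: lookup = {}
Initialize: seq = [5, 1, 6, 2, 4, 4, 2, 2]
Entering loop: for idx, v in enumerate(seq):

After execution: lookup = {5: 0, 1: 1, 6: 2, 2: 3, 4: 4}
{5: 0, 1: 1, 6: 2, 2: 3, 4: 4}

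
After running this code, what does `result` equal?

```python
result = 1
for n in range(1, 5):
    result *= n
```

Let's trace through this code step by step.

Initialize: result = 1
Entering loop: for n in range(1, 5):

After execution: result = 24
24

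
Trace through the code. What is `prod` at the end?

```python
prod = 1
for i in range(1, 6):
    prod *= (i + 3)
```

Let's trace through this code step by step.

Initialize: prod = 1
Entering loop: for i in range(1, 6):

After execution: prod = 6720
6720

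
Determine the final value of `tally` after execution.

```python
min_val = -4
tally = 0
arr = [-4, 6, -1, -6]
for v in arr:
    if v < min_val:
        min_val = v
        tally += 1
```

Let's trace through this code step by step.

Initialize: min_val = -4
Initialize: tally = 0
Initialize: arr = [-4, 6, -1, -6]
Entering loop: for v in arr:

After execution: tally = 1
1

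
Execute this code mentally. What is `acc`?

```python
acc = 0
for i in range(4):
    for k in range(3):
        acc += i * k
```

Let's trace through this code step by step.

Initialize: acc = 0
Entering loop: for i in range(4):

After execution: acc = 18
18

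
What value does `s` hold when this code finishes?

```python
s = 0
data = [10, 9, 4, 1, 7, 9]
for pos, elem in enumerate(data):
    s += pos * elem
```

Let's trace through this code step by step.

Initialize: s = 0
Initialize: data = [10, 9, 4, 1, 7, 9]
Entering loop: for pos, elem in enumerate(data):

After execution: s = 93
93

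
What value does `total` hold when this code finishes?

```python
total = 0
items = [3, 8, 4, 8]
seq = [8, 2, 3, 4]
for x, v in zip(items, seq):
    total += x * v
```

Let's trace through this code step by step.

Initialize: total = 0
Initialize: items = [3, 8, 4, 8]
Initialize: seq = [8, 2, 3, 4]
Entering loop: for x, v in zip(items, seq):

After execution: total = 84
84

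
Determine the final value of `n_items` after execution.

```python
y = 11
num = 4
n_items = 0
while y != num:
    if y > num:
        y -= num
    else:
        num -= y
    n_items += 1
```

Let's trace through this code step by step.

Initialize: y = 11
Initialize: num = 4
Initialize: n_items = 0
Entering loop: while y != num:

After execution: n_items = 5
5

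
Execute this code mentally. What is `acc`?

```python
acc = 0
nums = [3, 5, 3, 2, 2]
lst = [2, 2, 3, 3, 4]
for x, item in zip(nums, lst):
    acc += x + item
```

Let's trace through this code step by step.

Initialize: acc = 0
Initialize: nums = [3, 5, 3, 2, 2]
Initialize: lst = [2, 2, 3, 3, 4]
Entering loop: for x, item in zip(nums, lst):

After execution: acc = 29
29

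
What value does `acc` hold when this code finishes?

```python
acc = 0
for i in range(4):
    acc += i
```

Let's trace through this code step by step.

Initialize: acc = 0
Entering loop: for i in range(4):

After execution: acc = 6
6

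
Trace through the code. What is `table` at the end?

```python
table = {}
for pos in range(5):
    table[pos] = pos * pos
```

Let's trace through this code step by step.

Initialize: table = {}
Entering loop: for pos in range(5):

After execution: table = {0: 0, 1: 1, 2: 4, 3: 9, 4: 16}
{0: 0, 1: 1, 2: 4, 3: 9, 4: 16}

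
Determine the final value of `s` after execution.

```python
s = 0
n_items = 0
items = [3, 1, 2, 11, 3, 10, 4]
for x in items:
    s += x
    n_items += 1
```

Let's trace through this code step by step.

Initialize: s = 0
Initialize: n_items = 0
Initialize: items = [3, 1, 2, 11, 3, 10, 4]
Entering loop: for x in items:

After execution: s = 34
34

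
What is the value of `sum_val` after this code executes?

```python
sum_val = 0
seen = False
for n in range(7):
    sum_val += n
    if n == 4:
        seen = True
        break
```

Let's trace through this code step by step.

Initialize: sum_val = 0
Initialize: seen = False
Entering loop: for n in range(7):

After execution: sum_val = 10
10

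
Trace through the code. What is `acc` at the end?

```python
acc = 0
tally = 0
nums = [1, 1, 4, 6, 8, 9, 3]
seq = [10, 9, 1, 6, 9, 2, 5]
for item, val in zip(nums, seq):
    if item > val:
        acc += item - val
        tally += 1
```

Let's trace through this code step by step.

Initialize: acc = 0
Initialize: tally = 0
Initialize: nums = [1, 1, 4, 6, 8, 9, 3]
Initialize: seq = [10, 9, 1, 6, 9, 2, 5]
Entering loop: for item, val in zip(nums, seq):

After execution: acc = 10
10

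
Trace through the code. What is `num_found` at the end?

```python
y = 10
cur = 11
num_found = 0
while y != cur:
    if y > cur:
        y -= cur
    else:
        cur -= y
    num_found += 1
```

Let's trace through this code step by step.

Initialize: y = 10
Initialize: cur = 11
Initialize: num_found = 0
Entering loop: while y != cur:

After execution: num_found = 10
10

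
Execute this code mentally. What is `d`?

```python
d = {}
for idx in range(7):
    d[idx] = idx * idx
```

Let's trace through this code step by step.

Initialize: d = {}
Entering loop: for idx in range(7):

After execution: d = {0: 0, 1: 1, 2: 4, 3: 9, 4: 16, 5: 25, 6: 36}
{0: 0, 1: 1, 2: 4, 3: 9, 4: 16, 5: 25, 6: 36}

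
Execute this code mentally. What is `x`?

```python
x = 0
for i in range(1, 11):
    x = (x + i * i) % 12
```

Let's trace through this code step by step.

Initialize: x = 0
Entering loop: for i in range(1, 11):

After execution: x = 1
1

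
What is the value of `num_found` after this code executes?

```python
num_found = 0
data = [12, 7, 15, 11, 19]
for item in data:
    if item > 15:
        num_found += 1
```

Let's trace through this code step by step.

Initialize: num_found = 0
Initialize: data = [12, 7, 15, 11, 19]
Entering loop: for item in data:

After execution: num_found = 1
1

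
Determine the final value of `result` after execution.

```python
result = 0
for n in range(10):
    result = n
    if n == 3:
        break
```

Let's trace through this code step by step.

Initialize: result = 0
Entering loop: for n in range(10):

After execution: result = 3
3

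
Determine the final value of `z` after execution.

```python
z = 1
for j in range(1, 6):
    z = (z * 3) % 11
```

Let's trace through this code step by step.

Initialize: z = 1
Entering loop: for j in range(1, 6):

After execution: z = 1
1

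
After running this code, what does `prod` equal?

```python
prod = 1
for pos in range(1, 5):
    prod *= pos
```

Let's trace through this code step by step.

Initialize: prod = 1
Entering loop: for pos in range(1, 5):

After execution: prod = 24
24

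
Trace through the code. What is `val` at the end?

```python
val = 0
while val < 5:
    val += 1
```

Let's trace through this code step by step.

Initialize: val = 0
Entering loop: while val < 5:

After execution: val = 5
5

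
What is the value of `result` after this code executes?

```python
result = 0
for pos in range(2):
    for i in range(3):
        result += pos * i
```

Let's trace through this code step by step.

Initialize: result = 0
Entering loop: for pos in range(2):

After execution: result = 3
3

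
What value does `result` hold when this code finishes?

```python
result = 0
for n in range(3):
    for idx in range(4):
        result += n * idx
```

Let's trace through this code step by step.

Initialize: result = 0
Entering loop: for n in range(3):

After execution: result = 18
18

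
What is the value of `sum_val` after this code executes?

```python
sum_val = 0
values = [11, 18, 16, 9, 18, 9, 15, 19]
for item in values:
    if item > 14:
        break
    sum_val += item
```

Let's trace through this code step by step.

Initialize: sum_val = 0
Initialize: values = [11, 18, 16, 9, 18, 9, 15, 19]
Entering loop: for item in values:

After execution: sum_val = 11
11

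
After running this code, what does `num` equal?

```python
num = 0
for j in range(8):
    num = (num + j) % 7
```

Let's trace through this code step by step.

Initialize: num = 0
Entering loop: for j in range(8):

After execution: num = 0
0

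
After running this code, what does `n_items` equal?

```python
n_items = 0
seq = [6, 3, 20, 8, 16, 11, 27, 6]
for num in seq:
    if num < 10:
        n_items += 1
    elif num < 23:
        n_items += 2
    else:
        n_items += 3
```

Let's trace through this code step by step.

Initialize: n_items = 0
Initialize: seq = [6, 3, 20, 8, 16, 11, 27, 6]
Entering loop: for num in seq:

After execution: n_items = 13
13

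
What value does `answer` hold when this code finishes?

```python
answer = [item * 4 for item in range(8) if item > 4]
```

Let's trace through this code step by step.

Initialize: answer = [item * 4 for item in range(8) if item > 4]

After execution: answer = [20, 24, 28]
[20, 24, 28]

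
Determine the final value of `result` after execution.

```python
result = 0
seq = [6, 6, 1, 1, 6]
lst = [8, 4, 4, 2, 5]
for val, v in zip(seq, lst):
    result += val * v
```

Let's trace through this code step by step.

Initialize: result = 0
Initialize: seq = [6, 6, 1, 1, 6]
Initialize: lst = [8, 4, 4, 2, 5]
Entering loop: for val, v in zip(seq, lst):

After execution: result = 108
108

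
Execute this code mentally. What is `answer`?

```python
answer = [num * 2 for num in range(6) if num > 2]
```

Let's trace through this code step by step.

Initialize: answer = [num * 2 for num in range(6) if num > 2]

After execution: answer = [6, 8, 10]
[6, 8, 10]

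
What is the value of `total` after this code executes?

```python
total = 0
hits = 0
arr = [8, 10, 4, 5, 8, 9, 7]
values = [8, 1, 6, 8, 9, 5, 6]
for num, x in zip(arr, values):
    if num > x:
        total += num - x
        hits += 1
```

Let's trace through this code step by step.

Initialize: total = 0
Initialize: hits = 0
Initialize: arr = [8, 10, 4, 5, 8, 9, 7]
Initialize: values = [8, 1, 6, 8, 9, 5, 6]
Entering loop: for num, x in zip(arr, values):

After execution: total = 14
14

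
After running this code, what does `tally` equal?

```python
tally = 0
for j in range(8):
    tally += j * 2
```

Let's trace through this code step by step.

Initialize: tally = 0
Entering loop: for j in range(8):

After execution: tally = 56
56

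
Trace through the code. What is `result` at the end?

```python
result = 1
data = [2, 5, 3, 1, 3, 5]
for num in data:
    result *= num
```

Let's trace through this code step by step.

Initialize: result = 1
Initialize: data = [2, 5, 3, 1, 3, 5]
Entering loop: for num in data:

After execution: result = 450
450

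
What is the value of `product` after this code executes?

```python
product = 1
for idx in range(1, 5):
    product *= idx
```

Let's trace through this code step by step.

Initialize: product = 1
Entering loop: for idx in range(1, 5):

After execution: product = 24
24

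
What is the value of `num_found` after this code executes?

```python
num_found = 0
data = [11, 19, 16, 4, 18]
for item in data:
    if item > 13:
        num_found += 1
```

Let's trace through this code step by step.

Initialize: num_found = 0
Initialize: data = [11, 19, 16, 4, 18]
Entering loop: for item in data:

After execution: num_found = 3
3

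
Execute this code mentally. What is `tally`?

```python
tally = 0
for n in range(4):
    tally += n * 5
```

Let's trace through this code step by step.

Initialize: tally = 0
Entering loop: for n in range(4):

After execution: tally = 30
30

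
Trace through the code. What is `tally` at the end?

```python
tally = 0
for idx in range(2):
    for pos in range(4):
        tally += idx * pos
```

Let's trace through this code step by step.

Initialize: tally = 0
Entering loop: for idx in range(2):

After execution: tally = 6
6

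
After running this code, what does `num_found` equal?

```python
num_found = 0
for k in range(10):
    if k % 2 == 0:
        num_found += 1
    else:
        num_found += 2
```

Let's trace through this code step by step.

Initialize: num_found = 0
Entering loop: for k in range(10):

After execution: num_found = 15
15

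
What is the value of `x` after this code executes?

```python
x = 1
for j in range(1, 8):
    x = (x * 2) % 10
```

Let's trace through this code step by step.

Initialize: x = 1
Entering loop: for j in range(1, 8):

After execution: x = 8
8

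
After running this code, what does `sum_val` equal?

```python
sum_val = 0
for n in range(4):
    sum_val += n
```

Let's trace through this code step by step.

Initialize: sum_val = 0
Entering loop: for n in range(4):

After execution: sum_val = 6
6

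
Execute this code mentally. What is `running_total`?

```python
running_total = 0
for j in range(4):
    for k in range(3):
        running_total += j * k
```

Let's trace through this code step by step.

Initialize: running_total = 0
Entering loop: for j in range(4):

After execution: running_total = 18
18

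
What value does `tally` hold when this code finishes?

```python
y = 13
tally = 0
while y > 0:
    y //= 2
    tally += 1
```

Let's trace through this code step by step.

Initialize: y = 13
Initialize: tally = 0
Entering loop: while y > 0:

After execution: tally = 4
4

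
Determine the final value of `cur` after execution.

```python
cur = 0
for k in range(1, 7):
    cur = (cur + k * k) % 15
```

Let's trace through this code step by step.

Initialize: cur = 0
Entering loop: for k in range(1, 7):

After execution: cur = 1
1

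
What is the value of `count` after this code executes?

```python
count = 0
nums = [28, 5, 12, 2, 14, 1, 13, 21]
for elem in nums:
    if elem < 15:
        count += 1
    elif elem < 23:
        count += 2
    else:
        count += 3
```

Let's trace through this code step by step.

Initialize: count = 0
Initialize: nums = [28, 5, 12, 2, 14, 1, 13, 21]
Entering loop: for elem in nums:

After execution: count = 11
11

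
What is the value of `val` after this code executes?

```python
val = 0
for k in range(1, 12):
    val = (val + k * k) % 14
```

Let's trace through this code step by step.

Initialize: val = 0
Entering loop: for k in range(1, 12):

After execution: val = 2
2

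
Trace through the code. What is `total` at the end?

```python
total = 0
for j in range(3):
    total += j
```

Let's trace through this code step by step.

Initialize: total = 0
Entering loop: for j in range(3):

After execution: total = 3
3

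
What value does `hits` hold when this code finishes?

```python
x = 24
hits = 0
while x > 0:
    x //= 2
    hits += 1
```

Let's trace through this code step by step.

Initialize: x = 24
Initialize: hits = 0
Entering loop: while x > 0:

After execution: hits = 5
5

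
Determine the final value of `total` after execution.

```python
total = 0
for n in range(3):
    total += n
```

Let's trace through this code step by step.

Initialize: total = 0
Entering loop: for n in range(3):

After execution: total = 3
3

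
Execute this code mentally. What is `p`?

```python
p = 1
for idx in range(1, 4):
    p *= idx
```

Let's trace through this code step by step.

Initialize: p = 1
Entering loop: for idx in range(1, 4):

After execution: p = 6
6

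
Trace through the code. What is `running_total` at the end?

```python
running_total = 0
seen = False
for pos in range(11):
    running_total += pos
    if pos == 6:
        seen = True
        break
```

Let's trace through this code step by step.

Initialize: running_total = 0
Initialize: seen = False
Entering loop: for pos in range(11):

After execution: running_total = 21
21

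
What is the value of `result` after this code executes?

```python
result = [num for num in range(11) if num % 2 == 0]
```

Let's trace through this code step by step.

Initialize: result = [num for num in range(11) if num % 2 == 0]

After execution: result = [0, 2, 4, 6, 8, 10]
[0, 2, 4, 6, 8, 10]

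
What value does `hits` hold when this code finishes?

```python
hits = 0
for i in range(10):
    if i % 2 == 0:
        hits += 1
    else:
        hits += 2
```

Let's trace through this code step by step.

Initialize: hits = 0
Entering loop: for i in range(10):

After execution: hits = 15
15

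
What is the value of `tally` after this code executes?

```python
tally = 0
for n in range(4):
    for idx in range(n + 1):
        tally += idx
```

Let's trace through this code step by step.

Initialize: tally = 0
Entering loop: for n in range(4):

After execution: tally = 10
10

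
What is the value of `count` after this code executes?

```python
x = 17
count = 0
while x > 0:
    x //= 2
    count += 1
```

Let's trace through this code step by step.

Initialize: x = 17
Initialize: count = 0
Entering loop: while x > 0:

After execution: count = 5
5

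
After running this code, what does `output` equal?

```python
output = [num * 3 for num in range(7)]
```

Let's trace through this code step by step.

Initialize: output = [num * 3 for num in range(7)]

After execution: output = [0, 3, 6, 9, 12, 15, 18]
[0, 3, 6, 9, 12, 15, 18]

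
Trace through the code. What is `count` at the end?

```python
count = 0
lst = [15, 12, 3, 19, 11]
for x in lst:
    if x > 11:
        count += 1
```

Let's trace through this code step by step.

Initialize: count = 0
Initialize: lst = [15, 12, 3, 19, 11]
Entering loop: for x in lst:

After execution: count = 3
3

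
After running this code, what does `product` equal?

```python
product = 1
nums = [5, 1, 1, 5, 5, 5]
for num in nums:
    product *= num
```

Let's trace through this code step by step.

Initialize: product = 1
Initialize: nums = [5, 1, 1, 5, 5, 5]
Entering loop: for num in nums:

After execution: product = 625
625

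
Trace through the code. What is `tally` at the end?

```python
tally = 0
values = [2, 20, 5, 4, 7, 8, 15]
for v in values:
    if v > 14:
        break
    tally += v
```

Let's trace through this code step by step.

Initialize: tally = 0
Initialize: values = [2, 20, 5, 4, 7, 8, 15]
Entering loop: for v in values:

After execution: tally = 2
2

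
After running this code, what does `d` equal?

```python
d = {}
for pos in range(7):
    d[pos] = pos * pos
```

Let's trace through this code step by step.

Initialize: d = {}
Entering loop: for pos in range(7):

After execution: d = {0: 0, 1: 1, 2: 4, 3: 9, 4: 16, 5: 25, 6: 36}
{0: 0, 1: 1, 2: 4, 3: 9, 4: 16, 5: 25, 6: 36}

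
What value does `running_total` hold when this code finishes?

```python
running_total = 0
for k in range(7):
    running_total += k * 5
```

Let's trace through this code step by step.

Initialize: running_total = 0
Entering loop: for k in range(7):

After execution: running_total = 105
105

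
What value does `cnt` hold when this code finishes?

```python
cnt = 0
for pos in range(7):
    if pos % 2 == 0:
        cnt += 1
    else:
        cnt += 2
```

Let's trace through this code step by step.

Initialize: cnt = 0
Entering loop: for pos in range(7):

After execution: cnt = 10
10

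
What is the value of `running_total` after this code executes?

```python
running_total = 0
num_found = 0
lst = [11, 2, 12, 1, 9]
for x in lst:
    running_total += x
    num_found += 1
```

Let's trace through this code step by step.

Initialize: running_total = 0
Initialize: num_found = 0
Initialize: lst = [11, 2, 12, 1, 9]
Entering loop: for x in lst:

After execution: running_total = 35
35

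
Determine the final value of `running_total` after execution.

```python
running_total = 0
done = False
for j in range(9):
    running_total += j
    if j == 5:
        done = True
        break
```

Let's trace through this code step by step.

Initialize: running_total = 0
Initialize: done = False
Entering loop: for j in range(9):

After execution: running_total = 15
15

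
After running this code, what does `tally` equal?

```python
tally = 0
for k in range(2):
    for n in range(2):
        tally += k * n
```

Let's trace through this code step by step.

Initialize: tally = 0
Entering loop: for k in range(2):

After execution: tally = 1
1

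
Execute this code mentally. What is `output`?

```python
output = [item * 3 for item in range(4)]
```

Let's trace through this code step by step.

Initialize: output = [item * 3 for item in range(4)]

After execution: output = [0, 3, 6, 9]
[0, 3, 6, 9]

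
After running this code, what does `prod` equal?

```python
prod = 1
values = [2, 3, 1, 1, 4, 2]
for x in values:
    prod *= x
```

Let's trace through this code step by step.

Initialize: prod = 1
Initialize: values = [2, 3, 1, 1, 4, 2]
Entering loop: for x in values:

After execution: prod = 48
48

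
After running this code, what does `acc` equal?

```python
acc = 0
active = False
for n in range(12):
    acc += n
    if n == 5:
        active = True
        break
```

Let's trace through this code step by step.

Initialize: acc = 0
Initialize: active = False
Entering loop: for n in range(12):

After execution: acc = 15
15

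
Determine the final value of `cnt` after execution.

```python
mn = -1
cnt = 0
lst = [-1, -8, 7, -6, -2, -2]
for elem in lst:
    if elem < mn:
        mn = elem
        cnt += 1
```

Let's trace through this code step by step.

Initialize: mn = -1
Initialize: cnt = 0
Initialize: lst = [-1, -8, 7, -6, -2, -2]
Entering loop: for elem in lst:

After execution: cnt = 1
1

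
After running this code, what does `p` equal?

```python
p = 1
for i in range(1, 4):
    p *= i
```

Let's trace through this code step by step.

Initialize: p = 1
Entering loop: for i in range(1, 4):

After execution: p = 6
6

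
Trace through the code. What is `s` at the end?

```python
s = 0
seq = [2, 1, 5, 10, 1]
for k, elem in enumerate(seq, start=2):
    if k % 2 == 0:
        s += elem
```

Let's trace through this code step by step.

Initialize: s = 0
Initialize: seq = [2, 1, 5, 10, 1]
Entering loop: for k, elem in enumerate(seq, start=2):

After execution: s = 8
8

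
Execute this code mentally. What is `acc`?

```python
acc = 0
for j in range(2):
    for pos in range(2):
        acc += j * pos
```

Let's trace through this code step by step.

Initialize: acc = 0
Entering loop: for j in range(2):

After execution: acc = 1
1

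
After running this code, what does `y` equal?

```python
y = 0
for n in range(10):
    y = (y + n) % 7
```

Let's trace through this code step by step.

Initialize: y = 0
Entering loop: for n in range(10):

After execution: y = 3
3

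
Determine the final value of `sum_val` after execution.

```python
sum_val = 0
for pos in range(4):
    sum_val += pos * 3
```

Let's trace through this code step by step.

Initialize: sum_val = 0
Entering loop: for pos in range(4):

After execution: sum_val = 18
18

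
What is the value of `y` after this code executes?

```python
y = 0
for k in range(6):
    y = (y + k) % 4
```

Let's trace through this code step by step.

Initialize: y = 0
Entering loop: for k in range(6):

After execution: y = 3
3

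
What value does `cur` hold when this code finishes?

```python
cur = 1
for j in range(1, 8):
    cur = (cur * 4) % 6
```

Let's trace through this code step by step.

Initialize: cur = 1
Entering loop: for j in range(1, 8):

After execution: cur = 4
4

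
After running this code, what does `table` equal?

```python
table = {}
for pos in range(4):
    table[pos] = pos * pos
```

Let's trace through this code step by step.

Initialize: table = {}
Entering loop: for pos in range(4):

After execution: table = {0: 0, 1: 1, 2: 4, 3: 9}
{0: 0, 1: 1, 2: 4, 3: 9}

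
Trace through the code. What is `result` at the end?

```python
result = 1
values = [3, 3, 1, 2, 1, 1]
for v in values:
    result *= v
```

Let's trace through this code step by step.

Initialize: result = 1
Initialize: values = [3, 3, 1, 2, 1, 1]
Entering loop: for v in values:

After execution: result = 18
18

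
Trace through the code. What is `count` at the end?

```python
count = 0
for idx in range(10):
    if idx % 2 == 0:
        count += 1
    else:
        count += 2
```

Let's trace through this code step by step.

Initialize: count = 0
Entering loop: for idx in range(10):

After execution: count = 15
15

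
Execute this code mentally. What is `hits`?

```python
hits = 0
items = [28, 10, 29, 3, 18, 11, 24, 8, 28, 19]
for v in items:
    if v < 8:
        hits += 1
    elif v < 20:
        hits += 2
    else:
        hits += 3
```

Let's trace through this code step by step.

Initialize: hits = 0
Initialize: items = [28, 10, 29, 3, 18, 11, 24, 8, 28, 19]
Entering loop: for v in items:

After execution: hits = 23
23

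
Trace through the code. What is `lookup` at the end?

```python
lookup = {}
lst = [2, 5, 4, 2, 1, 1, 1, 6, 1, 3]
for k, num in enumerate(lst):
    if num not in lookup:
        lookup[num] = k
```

Let's trace through this code step by step.

Initialize: lookup = {}
Initialize: lst = [2, 5, 4, 2, 1, 1, 1, 6, 1, 3]
Entering loop: for k, num in enumerate(lst):

After execution: lookup = {2: 0, 5: 1, 4: 2, 1: 4, 6: 7, 3: 9}
{2: 0, 5: 1, 4: 2, 1: 4, 6: 7, 3: 9}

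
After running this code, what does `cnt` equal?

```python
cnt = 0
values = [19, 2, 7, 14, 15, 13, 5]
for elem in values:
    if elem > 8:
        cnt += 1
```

Let's trace through this code step by step.

Initialize: cnt = 0
Initialize: values = [19, 2, 7, 14, 15, 13, 5]
Entering loop: for elem in values:

After execution: cnt = 4
4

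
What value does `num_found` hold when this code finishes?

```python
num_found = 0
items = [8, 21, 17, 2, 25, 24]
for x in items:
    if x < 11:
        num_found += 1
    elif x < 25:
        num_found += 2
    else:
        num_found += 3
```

Let's trace through this code step by step.

Initialize: num_found = 0
Initialize: items = [8, 21, 17, 2, 25, 24]
Entering loop: for x in items:

After execution: num_found = 11
11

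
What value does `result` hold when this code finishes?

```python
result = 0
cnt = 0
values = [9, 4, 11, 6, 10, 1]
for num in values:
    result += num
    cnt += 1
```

Let's trace through this code step by step.

Initialize: result = 0
Initialize: cnt = 0
Initialize: values = [9, 4, 11, 6, 10, 1]
Entering loop: for num in values:

After execution: result = 41
41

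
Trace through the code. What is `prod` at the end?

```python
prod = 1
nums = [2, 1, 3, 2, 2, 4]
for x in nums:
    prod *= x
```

Let's trace through this code step by step.

Initialize: prod = 1
Initialize: nums = [2, 1, 3, 2, 2, 4]
Entering loop: for x in nums:

After execution: prod = 96
96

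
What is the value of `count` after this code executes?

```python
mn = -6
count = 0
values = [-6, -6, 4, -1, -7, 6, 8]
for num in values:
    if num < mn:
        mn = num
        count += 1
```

Let's trace through this code step by step.

Initialize: mn = -6
Initialize: count = 0
Initialize: values = [-6, -6, 4, -1, -7, 6, 8]
Entering loop: for num in values:

After execution: count = 1
1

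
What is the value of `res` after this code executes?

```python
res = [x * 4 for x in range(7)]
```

Let's trace through this code step by step.

Initialize: res = [x * 4 for x in range(7)]

After execution: res = [0, 4, 8, 12, 16, 20, 24]
[0, 4, 8, 12, 16, 20, 24]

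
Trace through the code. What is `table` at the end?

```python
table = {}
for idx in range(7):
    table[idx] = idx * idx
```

Let's trace through this code step by step.

Initialize: table = {}
Entering loop: for idx in range(7):

After execution: table = {0: 0, 1: 1, 2: 4, 3: 9, 4: 16, 5: 25, 6: 36}
{0: 0, 1: 1, 2: 4, 3: 9, 4: 16, 5: 25, 6: 36}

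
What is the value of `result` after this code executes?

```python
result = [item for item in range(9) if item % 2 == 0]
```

Let's trace through this code step by step.

Initialize: result = [item for item in range(9) if item % 2 == 0]

After execution: result = [0, 2, 4, 6, 8]
[0, 2, 4, 6, 8]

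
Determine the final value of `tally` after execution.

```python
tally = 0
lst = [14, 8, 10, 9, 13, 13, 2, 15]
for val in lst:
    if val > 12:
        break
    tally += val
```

Let's trace through this code step by step.

Initialize: tally = 0
Initialize: lst = [14, 8, 10, 9, 13, 13, 2, 15]
Entering loop: for val in lst:

After execution: tally = 0
0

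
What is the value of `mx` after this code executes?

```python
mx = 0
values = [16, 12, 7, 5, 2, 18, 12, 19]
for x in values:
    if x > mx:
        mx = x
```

Let's trace through this code step by step.

Initialize: mx = 0
Initialize: values = [16, 12, 7, 5, 2, 18, 12, 19]
Entering loop: for x in values:

After execution: mx = 19
19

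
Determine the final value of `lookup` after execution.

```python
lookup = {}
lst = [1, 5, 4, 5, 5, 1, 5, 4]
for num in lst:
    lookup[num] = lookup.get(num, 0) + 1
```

Let's trace through this code step by step.

Initialize: lookup = {}
Initialize: lst = [1, 5, 4, 5, 5, 1, 5, 4]
Entering loop: for num in lst:

After execution: lookup = {1: 2, 5: 4, 4: 2}
{1: 2, 5: 4, 4: 2}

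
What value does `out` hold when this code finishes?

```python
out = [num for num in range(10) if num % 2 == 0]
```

Let's trace through this code step by step.

Initialize: out = [num for num in range(10) if num % 2 == 0]

After execution: out = [0, 2, 4, 6, 8]
[0, 2, 4, 6, 8]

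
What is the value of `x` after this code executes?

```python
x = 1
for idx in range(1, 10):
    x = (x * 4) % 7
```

Let's trace through this code step by step.

Initialize: x = 1
Entering loop: for idx in range(1, 10):

After execution: x = 1
1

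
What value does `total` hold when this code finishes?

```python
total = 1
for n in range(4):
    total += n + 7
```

Let's trace through this code step by step.

Initialize: total = 1
Entering loop: for n in range(4):

After execution: total = 35
35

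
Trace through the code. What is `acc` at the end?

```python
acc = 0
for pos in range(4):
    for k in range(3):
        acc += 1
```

Let's trace through this code step by step.

Initialize: acc = 0
Entering loop: for pos in range(4):

After execution: acc = 12
12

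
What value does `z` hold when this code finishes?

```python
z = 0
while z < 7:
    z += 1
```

Let's trace through this code step by step.

Initialize: z = 0
Entering loop: while z < 7:

After execution: z = 7
7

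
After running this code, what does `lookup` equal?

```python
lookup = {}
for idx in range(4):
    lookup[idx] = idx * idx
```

Let's trace through this code step by step.

Initialize: lookup = {}
Entering loop: for idx in range(4):

After execution: lookup = {0: 0, 1: 1, 2: 4, 3: 9}
{0: 0, 1: 1, 2: 4, 3: 9}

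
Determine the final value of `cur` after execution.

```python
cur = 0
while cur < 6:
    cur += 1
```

Let's trace through this code step by step.

Initialize: cur = 0
Entering loop: while cur < 6:

After execution: cur = 6
6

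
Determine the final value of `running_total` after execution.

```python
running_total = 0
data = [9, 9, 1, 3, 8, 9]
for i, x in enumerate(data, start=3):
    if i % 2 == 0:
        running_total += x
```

Let's trace through this code step by step.

Initialize: running_total = 0
Initialize: data = [9, 9, 1, 3, 8, 9]
Entering loop: for i, x in enumerate(data, start=3):

After execution: running_total = 21
21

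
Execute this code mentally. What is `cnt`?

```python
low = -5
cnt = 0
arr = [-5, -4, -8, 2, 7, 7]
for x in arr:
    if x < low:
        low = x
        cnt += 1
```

Let's trace through this code step by step.

Initialize: low = -5
Initialize: cnt = 0
Initialize: arr = [-5, -4, -8, 2, 7, 7]
Entering loop: for x in arr:

After execution: cnt = 1
1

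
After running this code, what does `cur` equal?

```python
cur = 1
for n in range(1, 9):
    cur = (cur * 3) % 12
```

Let's trace through this code step by step.

Initialize: cur = 1
Entering loop: for n in range(1, 9):

After execution: cur = 9
9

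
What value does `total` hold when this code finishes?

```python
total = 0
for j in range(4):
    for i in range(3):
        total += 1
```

Let's trace through this code step by step.

Initialize: total = 0
Entering loop: for j in range(4):

After execution: total = 12
12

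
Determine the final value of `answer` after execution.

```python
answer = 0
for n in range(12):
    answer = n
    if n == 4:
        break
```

Let's trace through this code step by step.

Initialize: answer = 0
Entering loop: for n in range(12):

After execution: answer = 4
4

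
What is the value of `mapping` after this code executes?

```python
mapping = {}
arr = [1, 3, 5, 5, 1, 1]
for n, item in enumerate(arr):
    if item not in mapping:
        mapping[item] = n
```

Let's trace through this code step by step.

Initialize: mapping = {}
Initialize: arr = [1, 3, 5, 5, 1, 1]
Entering loop: for n, item in enumerate(arr):

After execution: mapping = {1: 0, 3: 1, 5: 2}
{1: 0, 3: 1, 5: 2}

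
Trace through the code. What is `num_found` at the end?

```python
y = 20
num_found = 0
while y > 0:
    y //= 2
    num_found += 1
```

Let's trace through this code step by step.

Initialize: y = 20
Initialize: num_found = 0
Entering loop: while y > 0:

After execution: num_found = 5
5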